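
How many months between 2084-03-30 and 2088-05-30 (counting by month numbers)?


From March 2084 to May 2088
4 years * 12 = 48 months, plus 2 months = 50

50 months


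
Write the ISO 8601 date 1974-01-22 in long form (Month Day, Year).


ISO 1974-01-22 parses as year=1974, month=01, day=22
Month 1 -> January

January 22, 1974


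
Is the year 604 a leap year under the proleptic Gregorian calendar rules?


Gregorian leap year rule: divisible by 4, but not by 100, unless also by 400.
604 is divisible by 4 but not 100 -> leap year

Yes


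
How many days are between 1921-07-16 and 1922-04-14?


From 1921-07-16 to 1922-04-14
1921-07-16: days before July = 31 + 28 + 31 + 30 + 31 + 30 = 181 (1921 is not a leap year); day of year = 181 + 16 = 197
1922-04-14: days before April = 31 + 28 + 31 = 90 (1922 is not a leap year); day of year = 90 + 14 = 104
Rest of 1921: 365 - 197 = 168
Total = 168 + 104 = 272

272 days


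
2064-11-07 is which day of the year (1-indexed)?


Date: November 7, 2064
Days in months 1 through 10: 305
Plus 7 days in November

Day of year: 312


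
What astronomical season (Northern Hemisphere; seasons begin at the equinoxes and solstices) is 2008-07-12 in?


Date: July 12
Astronomical Summer (approx.; exact equinox/solstice day varies by year): June 21 to September 21
July 12 falls within the Summer window

Summer


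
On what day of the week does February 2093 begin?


Target: February 1, 2093
Anchor: Jan 1, 2093. With p = 2093 - 1 = 2092: (p + p//4 - p//100 + p//400) mod 7 = (2092 + 523 - 20 + 5) mod 7 = 2600 mod 7 = 3 -> Thursday (Mon=0 ... Sun=6)
Days before February (Jan): 31 days
Weekday index = (3 + 31) mod 7 = 6

Sunday


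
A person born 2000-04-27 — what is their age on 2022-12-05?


Birth: 2000-04-27
Reference: 2022-12-05
Year difference: 2022 - 2000 = 22

22 years old


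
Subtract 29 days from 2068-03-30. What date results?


Start: 2068-03-30, subtract 29 days
30 - 29 = 1 stays within March 2068

Result: 2068-03-01


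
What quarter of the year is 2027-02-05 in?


Month: February (month 2)
Q1: Jan-Mar, Q2: Apr-Jun, Q3: Jul-Sep, Q4: Oct-Dec

Q1


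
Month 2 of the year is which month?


Month 2 of 12

February


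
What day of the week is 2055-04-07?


Date: April 7, 2055
Anchor: Jan 1, 2055. With p = 2055 - 1 = 2054: (p + p//4 - p//100 + p//400) mod 7 = (2054 + 513 - 20 + 5) mod 7 = 2552 mod 7 = 4 -> Friday (Mon=0 ... Sun=6)
Days before April (Jan-Mar): 90; offset = 90 + 7 - 1 = 96
Weekday index = (4 + 96) mod 7 = 2

Day of the week: Wednesday


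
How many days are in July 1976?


July 1976

31 days


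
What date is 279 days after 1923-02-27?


Start: 1923-02-27, add 279 days
February 1923 has 28 days: 28 - 27 = 1 day to February 28 -> 278 left
March 1923 has 31 days -> 247 left
April 1923 has 30 days -> 217 left
May 1923 has 31 days -> 186 left
June 1923 has 30 days -> 156 left
July 1923 has 31 days -> 125 left
August 1923 has 31 days -> 94 left
September 1923 has 30 days -> 64 left
October 1923 has 31 days -> 33 left
November 1923 has 30 days -> 3 left
December 1923: 3 <= 31 -> lands on December 3

Result: 1923-12-03


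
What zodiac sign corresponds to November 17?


Date: November 17
Conventional tropical zodiac dates: Scorpio from October 23 onward; Sagittarius starts November 22
November 17 falls within the Scorpio range

Scorpio


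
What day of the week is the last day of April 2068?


April 2068 has 30 days
Anchor: Jan 1, 2068. With p = 2068 - 1 = 2067: (p + p//4 - p//100 + p//400) mod 7 = (2067 + 516 - 20 + 5) mod 7 = 2568 mod 7 = 6 -> Sunday (Mon=0 ... Sun=6)
Days before April (Jan-Mar): 91; April 1 index = (6 + 91) mod 7 = 6 -> Sunday
Last day offset: 30 - 1 = 29 days
Weekday index = (6 + 29) mod 7 = 0

Monday, April 30


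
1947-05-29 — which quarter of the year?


Month: May (month 5)
Q1: Jan-Mar, Q2: Apr-Jun, Q3: Jul-Sep, Q4: Oct-Dec

Q2


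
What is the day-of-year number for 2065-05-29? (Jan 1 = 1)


Date: May 29, 2065
Days in months 1 through 4: 120
Plus 29 days in May

Day of year: 149


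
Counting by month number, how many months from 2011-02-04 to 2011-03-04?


From February 2011 to March 2011
0 years * 12 = 0 months, plus 1 month = 1

1 month


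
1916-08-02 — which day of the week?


Date: August 2, 1916
Anchor: Jan 1, 1916. With p = 1916 - 1 = 1915: (p + p//4 - p//100 + p//400) mod 7 = (1915 + 478 - 19 + 4) mod 7 = 2378 mod 7 = 5 -> Saturday (Mon=0 ... Sun=6)
Days before August (Jan-Jul): 213; offset = 213 + 2 - 1 = 214
Weekday index = (5 + 214) mod 7 = 2

Day of the week: Wednesday


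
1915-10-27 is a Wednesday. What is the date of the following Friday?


Current: Wednesday
Target: Friday
Days ahead: 2

Next Friday: 1915-10-29


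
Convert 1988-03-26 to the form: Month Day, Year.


ISO 1988-03-26 parses as year=1988, month=03, day=26
Month 3 -> March

March 26, 1988


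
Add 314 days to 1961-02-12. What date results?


Start: 1961-02-12, add 314 days
February 1961 has 28 days: 28 - 12 = 16 days to February 28 -> 298 left
March 1961 has 31 days -> 267 left
April 1961 has 30 days -> 237 left
May 1961 has 31 days -> 206 left
June 1961 has 30 days -> 176 left
July 1961 has 31 days -> 145 left
August 1961 has 31 days -> 114 left
September 1961 has 30 days -> 84 left
October 1961 has 31 days -> 53 left
November 1961 has 30 days -> 23 left
December 1961: 23 <= 31 -> lands on December 23

Result: 1961-12-23


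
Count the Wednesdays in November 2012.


November 2012 has 30 days
Anchor: Jan 1, 2012. With p = 2012 - 1 = 2011: (p + p//4 - p//100 + p//400) mod 7 = (2011 + 502 - 20 + 5) mod 7 = 2498 mod 7 = 6 -> Sunday (Mon=0 ... Sun=6)
Days before November (Jan-Oct): 305; November 1 index = (6 + 305) mod 7 = 3 -> Thursday
First Wednesday is November 7
Wednesdays: 7, 14, 21, 28

4 Wednesdays


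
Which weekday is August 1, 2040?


Target: August 1, 2040
Anchor: Jan 1, 2040. With p = 2040 - 1 = 2039: (p + p//4 - p//100 + p//400) mod 7 = (2039 + 509 - 20 + 5) mod 7 = 2533 mod 7 = 6 -> Sunday (Mon=0 ... Sun=6)
Days before August (Jan-Jul): 213 days
Weekday index = (6 + 213) mod 7 = 2

Wednesday


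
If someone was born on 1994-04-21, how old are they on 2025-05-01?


Birth: 1994-04-21
Reference: 2025-05-01
Year difference: 2025 - 1994 = 31

31 years old


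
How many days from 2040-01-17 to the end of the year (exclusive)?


Day of year: 17 of 366
Remaining = 366 - 17

349 days


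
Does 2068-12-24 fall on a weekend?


Anchor: Jan 1, 2068. With p = 2068 - 1 = 2067: (p + p//4 - p//100 + p//400) mod 7 = (2067 + 516 - 20 + 5) mod 7 = 2568 mod 7 = 6 -> Sunday (Mon=0 ... Sun=6)
Day of year: 359; offset = 358
Weekday index = (6 + 358) mod 7 = 0 -> Monday
Weekend days: Saturday, Sunday

No


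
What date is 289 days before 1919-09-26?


Start: 1919-09-26, subtract 289 days
Back 26 days from September 26 reaches August 31, 1919 -> 263 left
August 1919 has 31 days -> back to July 31, 1919 -> 232 left
July 1919 has 31 days -> back to June 30, 1919 -> 201 left
June 1919 has 30 days -> back to May 31, 1919 -> 171 left
May 1919 has 31 days -> back to April 30, 1919 -> 140 left
April 1919 has 30 days -> back to March 31, 1919 -> 110 left
March 1919 has 31 days -> back to February 28, 1919 -> 79 left
February 1919 has 28 days -> back to January 31, 1919 -> 51 left
January 1919 has 31 days -> back to December 31, 1918 -> 20 left
December 1918: 31 - 20 = 11 -> lands on December 11

Result: 1918-12-11


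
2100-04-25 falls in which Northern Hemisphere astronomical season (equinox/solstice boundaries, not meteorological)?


Date: April 25
Astronomical Spring (approx.; exact equinox/solstice day varies by year): March 20 to June 20
April 25 falls within the Spring window

Spring


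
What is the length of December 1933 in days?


December 1933

31 days


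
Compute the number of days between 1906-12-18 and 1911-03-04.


From 1906-12-18 to 1911-03-04
1906-12-18: days before December = 31 + 28 + 31 + 30 + 31 + 30 + 31 + 31 + 30 + 31 + 30 = 334 (1906 is not a leap year); day of year = 334 + 18 = 352
1911-03-04: days before March = 31 + 28 = 59 (1911 is not a leap year); day of year = 59 + 4 = 63
Rest of 1906: 365 - 352 = 13
Full years 1907 (365), 1908 (366), 1909 (365), 1910 (365): 1461
Total = 13 + 1461 + 63 = 1537

1537 days


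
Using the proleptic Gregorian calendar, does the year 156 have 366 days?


Gregorian leap year rule: divisible by 4, but not by 100, unless also by 400.
156 is divisible by 4 but not 100 -> leap year

Yes


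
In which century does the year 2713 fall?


Century = (year - 1) // 100 + 1
= (2713 - 1) // 100 + 1
= 2712 // 100 + 1
= 27 + 1

28th century


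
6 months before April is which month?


April is month 4
4 - 6 = -2; wrap: -2 + 12 = 10

October


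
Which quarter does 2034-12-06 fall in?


Month: December (month 12)
Q1: Jan-Mar, Q2: Apr-Jun, Q3: Jul-Sep, Q4: Oct-Dec

Q4


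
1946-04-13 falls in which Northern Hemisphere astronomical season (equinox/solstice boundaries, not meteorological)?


Date: April 13
Astronomical Spring (approx.; exact equinox/solstice day varies by year): March 20 to June 20
April 13 falls within the Spring window

Spring


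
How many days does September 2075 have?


September 2075

30 days


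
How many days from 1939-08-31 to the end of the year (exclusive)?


Day of year: 243 of 365
Remaining = 365 - 243

122 days


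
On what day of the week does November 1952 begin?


Target: November 1, 1952
Anchor: Jan 1, 1952. With p = 1952 - 1 = 1951: (p + p//4 - p//100 + p//400) mod 7 = (1951 + 487 - 19 + 4) mod 7 = 2423 mod 7 = 1 -> Tuesday (Mon=0 ... Sun=6)
Days before November (Jan-Oct): 305 days
Weekday index = (1 + 305) mod 7 = 5

Saturday


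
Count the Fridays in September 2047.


September 2047 has 30 days
Anchor: Jan 1, 2047. With p = 2047 - 1 = 2046: (p + p//4 - p//100 + p//400) mod 7 = (2046 + 511 - 20 + 5) mod 7 = 2542 mod 7 = 1 -> Tuesday (Mon=0 ... Sun=6)
Days before September (Jan-Aug): 243; September 1 index = (1 + 243) mod 7 = 6 -> Sunday
First Friday is September 6
Fridays: 6, 13, 20, 27

4 Fridays


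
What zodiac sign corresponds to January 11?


Date: January 11
Conventional tropical zodiac dates: Capricorn from December 22 onward; Aquarius starts January 20
January 11 falls within the Capricorn range

Capricorn


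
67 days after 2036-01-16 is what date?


Start: 2036-01-16, add 67 days
January 2036 has 31 days: 31 - 16 = 15 days to January 31 -> 52 left
February 2036 has 29 days -> 23 left
March 2036: 23 <= 31 -> lands on March 23

Result: 2036-03-23


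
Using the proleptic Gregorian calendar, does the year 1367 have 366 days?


Gregorian leap year rule: divisible by 4, but not by 100, unless also by 400.
1367 is not divisible by 4 -> not a leap year

No


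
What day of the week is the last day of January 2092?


January 2092 has 31 days
Anchor: Jan 1, 2092. With p = 2092 - 1 = 2091: (p + p//4 - p//100 + p//400) mod 7 = (2091 + 522 - 20 + 5) mod 7 = 2598 mod 7 = 1 -> Tuesday (Mon=0 ... Sun=6)
January 1 is the anchor itself -> Tuesday
Last day offset: 31 - 1 = 30 days
Weekday index = (1 + 30) mod 7 = 3

Thursday, January 31


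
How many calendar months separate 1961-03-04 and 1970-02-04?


From March 1961 to February 1970
9 years * 12 = 108 months, minus 1 month = 107

107 months


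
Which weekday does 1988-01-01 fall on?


Date: January 1, 1988
Anchor: Jan 1, 1988. With p = 1988 - 1 = 1987: (p + p//4 - p//100 + p//400) mod 7 = (1987 + 496 - 19 + 4) mod 7 = 2468 mod 7 = 4 -> Friday (Mon=0 ... Sun=6)
Days into year = 1 - 1 = 0
Weekday index = (4 + 0) mod 7 = 4

Day of the week: Friday


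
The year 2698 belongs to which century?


Century = (year - 1) // 100 + 1
= (2698 - 1) // 100 + 1
= 2697 // 100 + 1
= 26 + 1

27th century


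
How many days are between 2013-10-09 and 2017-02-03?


From 2013-10-09 to 2017-02-03
2013-10-09: days before October = 31 + 28 + 31 + 30 + 31 + 30 + 31 + 31 + 30 = 273 (2013 is not a leap year); day of year = 273 + 9 = 282
2017-02-03: days before February = 31; day of year = 31 + 3 = 34
Rest of 2013: 365 - 282 = 83
Full years 2014 (365), 2015 (365), 2016 (366): 1096
Total = 83 + 1096 + 34 = 1213

1213 days


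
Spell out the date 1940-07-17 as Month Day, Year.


ISO 1940-07-17 parses as year=1940, month=07, day=17
Month 7 -> July

July 17, 1940


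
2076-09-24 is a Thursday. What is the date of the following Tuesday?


Current: Thursday
Target: Tuesday
Days ahead: 5

Next Tuesday: 2076-09-29


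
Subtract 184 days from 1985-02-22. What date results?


Start: 1985-02-22, subtract 184 days
Back 22 days from February 22 reaches January 31, 1985 -> 162 left
January 1985 has 31 days -> back to December 31, 1984 -> 131 left
December 1984 has 31 days -> back to November 30, 1984 -> 100 left
November 1984 has 30 days -> back to October 31, 1984 -> 70 left
October 1984 has 31 days -> back to September 30, 1984 -> 39 left
September 1984 has 30 days -> back to August 31, 1984 -> 9 left
August 1984: 31 - 9 = 22 -> lands on August 22

Result: 1984-08-22


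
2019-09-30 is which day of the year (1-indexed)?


Date: September 30, 2019
Days in months 1 through 8: 243
Plus 30 days in September

Day of year: 273


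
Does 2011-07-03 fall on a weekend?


Anchor: Jan 1, 2011. With p = 2011 - 1 = 2010: (p + p//4 - p//100 + p//400) mod 7 = (2010 + 502 - 20 + 5) mod 7 = 2497 mod 7 = 5 -> Saturday (Mon=0 ... Sun=6)
Day of year: 184; offset = 183
Weekday index = (5 + 183) mod 7 = 6 -> Sunday
Weekend days: Saturday, Sunday

Yes


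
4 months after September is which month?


September is month 9
9 + 4 = 13; wrap: 13 - 12 = 1

January


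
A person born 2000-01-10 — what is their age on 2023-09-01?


Birth: 2000-01-10
Reference: 2023-09-01
Year difference: 2023 - 2000 = 23

23 years old


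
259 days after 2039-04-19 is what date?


Start: 2039-04-19, add 259 days
April 2039 has 30 days: 30 - 19 = 11 days to April 30 -> 248 left
May 2039 has 31 days -> 217 left
June 2039 has 30 days -> 187 left
July 2039 has 31 days -> 156 left
August 2039 has 31 days -> 125 left
September 2039 has 30 days -> 95 left
October 2039 has 31 days -> 64 left
November 2039 has 30 days -> 34 left
December 2039 has 31 days -> 3 left
January 2040: 3 <= 31 -> lands on January 3

Result: 2040-01-03


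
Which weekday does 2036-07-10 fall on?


Date: July 10, 2036
Anchor: Jan 1, 2036. With p = 2036 - 1 = 2035: (p + p//4 - p//100 + p//400) mod 7 = (2035 + 508 - 20 + 5) mod 7 = 2528 mod 7 = 1 -> Tuesday (Mon=0 ... Sun=6)
Days before July (Jan-Jun): 182; offset = 182 + 10 - 1 = 191
Weekday index = (1 + 191) mod 7 = 3

Day of the week: Thursday


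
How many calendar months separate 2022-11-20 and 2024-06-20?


From November 2022 to June 2024
2 years * 12 = 24 months, minus 5 months = 19

19 months


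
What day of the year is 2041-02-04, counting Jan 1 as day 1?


Date: February 4, 2041
Days in months 1 through 1: 31
Plus 4 days in February

Day of year: 35


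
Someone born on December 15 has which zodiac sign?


Date: December 15
Conventional tropical zodiac dates: Sagittarius from November 22 onward; Capricorn starts December 22
December 15 falls within the Sagittarius range

Sagittarius


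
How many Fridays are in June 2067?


June 2067 has 30 days
Anchor: Jan 1, 2067. With p = 2067 - 1 = 2066: (p + p//4 - p//100 + p//400) mod 7 = (2066 + 516 - 20 + 5) mod 7 = 2567 mod 7 = 5 -> Saturday (Mon=0 ... Sun=6)
Days before June (Jan-May): 151; June 1 index = (5 + 151) mod 7 = 2 -> Wednesday
First Friday is June 3
Fridays: 3, 10, 17, 24

4 Fridays


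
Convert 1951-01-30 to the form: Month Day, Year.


ISO 1951-01-30 parses as year=1951, month=01, day=30
Month 1 -> January

January 30, 1951


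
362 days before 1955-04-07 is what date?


Start: 1955-04-07, subtract 362 days
Back 7 days from April 7 reaches March 31, 1955 -> 355 left
March 1955 has 31 days -> back to February 28, 1955 -> 324 left
February 1955 has 28 days -> back to January 31, 1955 -> 296 left
January 1955 has 31 days -> back to December 31, 1954 -> 265 left
December 1954 has 31 days -> back to November 30, 1954 -> 234 left
November 1954 has 30 days -> back to October 31, 1954 -> 204 left
October 1954 has 31 days -> back to September 30, 1954 -> 173 left
September 1954 has 30 days -> back to August 31, 1954 -> 143 left
August 1954 has 31 days -> back to July 31, 1954 -> 112 left
July 1954 has 31 days -> back to June 30, 1954 -> 81 left
June 1954 has 30 days -> back to May 31, 1954 -> 51 left
May 1954 has 31 days -> back to April 30, 1954 -> 20 left
April 1954: 30 - 20 = 10 -> lands on April 10

Result: 1954-04-10


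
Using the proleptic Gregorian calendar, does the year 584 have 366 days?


Gregorian leap year rule: divisible by 4, but not by 100, unless also by 400.
584 is divisible by 4 but not 100 -> leap year

Yes


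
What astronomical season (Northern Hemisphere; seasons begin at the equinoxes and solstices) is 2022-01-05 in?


Date: January 5
Astronomical Winter (approx.; exact equinox/solstice day varies by year): December 21 to March 19
January 5 falls within the Winter window

Winter


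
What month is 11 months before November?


November is month 11
11 - 11 = 0; wrap: 0 + 12 = 12

December


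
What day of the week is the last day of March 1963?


March 1963 has 31 days
Anchor: Jan 1, 1963. With p = 1963 - 1 = 1962: (p + p//4 - p//100 + p//400) mod 7 = (1962 + 490 - 19 + 4) mod 7 = 2437 mod 7 = 1 -> Tuesday (Mon=0 ... Sun=6)
Days before March (Jan-Feb): 59; March 1 index = (1 + 59) mod 7 = 4 -> Friday
Last day offset: 31 - 1 = 30 days
Weekday index = (4 + 30) mod 7 = 6

Sunday, March 31


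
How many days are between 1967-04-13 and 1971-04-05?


From 1967-04-13 to 1971-04-05
1967-04-13: days before April = 31 + 28 + 31 = 90 (1967 is not a leap year); day of year = 90 + 13 = 103
1971-04-05: days before April = 31 + 28 + 31 = 90 (1971 is not a leap year); day of year = 90 + 5 = 95
Rest of 1967: 365 - 103 = 262
Full years 1968 (366), 1969 (365), 1970 (365): 1096
Total = 262 + 1096 + 95 = 1453

1453 days


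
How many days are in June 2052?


June 2052

30 days


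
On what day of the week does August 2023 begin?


Target: August 1, 2023
Anchor: Jan 1, 2023. With p = 2023 - 1 = 2022: (p + p//4 - p//100 + p//400) mod 7 = (2022 + 505 - 20 + 5) mod 7 = 2512 mod 7 = 6 -> Sunday (Mon=0 ... Sun=6)
Days before August (Jan-Jul): 212 days
Weekday index = (6 + 212) mod 7 = 1

Tuesday


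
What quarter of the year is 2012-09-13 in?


Month: September (month 9)
Q1: Jan-Mar, Q2: Apr-Jun, Q3: Jul-Sep, Q4: Oct-Dec

Q3


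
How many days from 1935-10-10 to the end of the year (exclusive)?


Day of year: 283 of 365
Remaining = 365 - 283

82 days


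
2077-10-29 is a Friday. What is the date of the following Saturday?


Current: Friday
Target: Saturday
Days ahead: 1

Next Saturday: 2077-10-30


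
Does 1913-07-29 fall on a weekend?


Anchor: Jan 1, 1913. With p = 1913 - 1 = 1912: (p + p//4 - p//100 + p//400) mod 7 = (1912 + 478 - 19 + 4) mod 7 = 2375 mod 7 = 2 -> Wednesday (Mon=0 ... Sun=6)
Day of year: 210; offset = 209
Weekday index = (2 + 209) mod 7 = 1 -> Tuesday
Weekend days: Saturday, Sunday

No


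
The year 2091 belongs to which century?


Century = (year - 1) // 100 + 1
= (2091 - 1) // 100 + 1
= 2090 // 100 + 1
= 20 + 1

21st century


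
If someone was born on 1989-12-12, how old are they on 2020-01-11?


Birth: 1989-12-12
Reference: 2020-01-11
Year difference: 2020 - 1989 = 31
Birthday not yet reached in 2020, subtract 1

30 years old


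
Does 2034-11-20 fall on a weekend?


Anchor: Jan 1, 2034. With p = 2034 - 1 = 2033: (p + p//4 - p//100 + p//400) mod 7 = (2033 + 508 - 20 + 5) mod 7 = 2526 mod 7 = 6 -> Sunday (Mon=0 ... Sun=6)
Day of year: 324; offset = 323
Weekday index = (6 + 323) mod 7 = 0 -> Monday
Weekend days: Saturday, Sunday

No


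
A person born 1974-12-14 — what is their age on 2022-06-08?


Birth: 1974-12-14
Reference: 2022-06-08
Year difference: 2022 - 1974 = 48
Birthday not yet reached in 2022, subtract 1

47 years old


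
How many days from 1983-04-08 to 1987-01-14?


From 1983-04-08 to 1987-01-14
1983-04-08: days before April = 31 + 28 + 31 = 90 (1983 is not a leap year); day of year = 90 + 8 = 98
1987-01-14: day of year = 14
Rest of 1983: 365 - 98 = 267
Full years 1984 (366), 1985 (365), 1986 (365): 1096
Total = 267 + 1096 + 14 = 1377

1377 days


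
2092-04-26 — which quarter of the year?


Month: April (month 4)
Q1: Jan-Mar, Q2: Apr-Jun, Q3: Jul-Sep, Q4: Oct-Dec

Q2


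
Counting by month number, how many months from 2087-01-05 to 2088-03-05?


From January 2087 to March 2088
1 year * 12 = 12 months, plus 2 months = 14

14 months


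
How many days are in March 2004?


March 2004

31 days


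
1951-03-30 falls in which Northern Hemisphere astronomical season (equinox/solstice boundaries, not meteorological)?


Date: March 30
Astronomical Spring (approx.; exact equinox/solstice day varies by year): March 20 to June 20
March 30 falls within the Spring window

Spring


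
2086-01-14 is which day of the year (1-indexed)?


Date: January 14, 2086
No months before January
Plus 14 days in January

Day of year: 14


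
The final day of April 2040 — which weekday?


April 2040 has 30 days
Anchor: Jan 1, 2040. With p = 2040 - 1 = 2039: (p + p//4 - p//100 + p//400) mod 7 = (2039 + 509 - 20 + 5) mod 7 = 2533 mod 7 = 6 -> Sunday (Mon=0 ... Sun=6)
Days before April (Jan-Mar): 91; April 1 index = (6 + 91) mod 7 = 6 -> Sunday
Last day offset: 30 - 1 = 29 days
Weekday index = (6 + 29) mod 7 = 0

Monday, April 30


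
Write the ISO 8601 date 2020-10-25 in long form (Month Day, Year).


ISO 2020-10-25 parses as year=2020, month=10, day=25
Month 10 -> October

October 25, 2020


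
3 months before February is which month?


February is month 2
2 - 3 = -1; wrap: -1 + 12 = 11

November


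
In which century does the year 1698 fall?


Century = (year - 1) // 100 + 1
= (1698 - 1) // 100 + 1
= 1697 // 100 + 1
= 16 + 1

17th century


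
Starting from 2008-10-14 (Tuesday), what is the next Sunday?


Current: Tuesday
Target: Sunday
Days ahead: 5

Next Sunday: 2008-10-19


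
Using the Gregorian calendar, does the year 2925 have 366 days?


Gregorian leap year rule: divisible by 4, but not by 100, unless also by 400.
2925 is not divisible by 4 -> not a leap year

No


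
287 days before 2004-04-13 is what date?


Start: 2004-04-13, subtract 287 days
Back 13 days from April 13 reaches March 31, 2004 -> 274 left
March 2004 has 31 days -> back to February 29, 2004 -> 243 left
February 2004 has 29 days -> back to January 31, 2004 -> 214 left
January 2004 has 31 days -> back to December 31, 2003 -> 183 left
December 2003 has 31 days -> back to November 30, 2003 -> 152 left
November 2003 has 30 days -> back to October 31, 2003 -> 122 left
October 2003 has 31 days -> back to September 30, 2003 -> 91 left
September 2003 has 30 days -> back to August 31, 2003 -> 61 left
August 2003 has 31 days -> back to July 31, 2003 -> 30 left
July 2003: 31 - 30 = 1 -> lands on July 1

Result: 2003-07-01


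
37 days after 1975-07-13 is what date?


Start: 1975-07-13, add 37 days
July 1975 has 31 days: 31 - 13 = 18 days to July 31 -> 19 left
August 1975: 19 <= 31 -> lands on August 19

Result: 1975-08-19


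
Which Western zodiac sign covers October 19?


Date: October 19
Conventional tropical zodiac dates: Libra from September 23 onward; Scorpio starts October 23
October 19 falls within the Libra range

Libra


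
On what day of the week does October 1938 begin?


Target: October 1, 1938
Anchor: Jan 1, 1938. With p = 1938 - 1 = 1937: (p + p//4 - p//100 + p//400) mod 7 = (1937 + 484 - 19 + 4) mod 7 = 2406 mod 7 = 5 -> Saturday (Mon=0 ... Sun=6)
Days before October (Jan-Sep): 273 days
Weekday index = (5 + 273) mod 7 = 5

Saturday


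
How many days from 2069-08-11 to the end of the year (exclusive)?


Day of year: 223 of 365
Remaining = 365 - 223

142 days


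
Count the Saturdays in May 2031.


May 2031 has 31 days
Anchor: Jan 1, 2031. With p = 2031 - 1 = 2030: (p + p//4 - p//100 + p//400) mod 7 = (2030 + 507 - 20 + 5) mod 7 = 2522 mod 7 = 2 -> Wednesday (Mon=0 ... Sun=6)
Days before May (Jan-Apr): 120; May 1 index = (2 + 120) mod 7 = 3 -> Thursday
First Saturday is May 3
Saturdays: 3, 10, 17, 24, 31

5 Saturdays


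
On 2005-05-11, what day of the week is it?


Date: May 11, 2005
Anchor: Jan 1, 2005. With p = 2005 - 1 = 2004: (p + p//4 - p//100 + p//400) mod 7 = (2004 + 501 - 20 + 5) mod 7 = 2490 mod 7 = 5 -> Saturday (Mon=0 ... Sun=6)
Days before May (Jan-Apr): 120; offset = 120 + 11 - 1 = 130
Weekday index = (5 + 130) mod 7 = 2

Day of the week: Wednesday


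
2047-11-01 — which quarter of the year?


Month: November (month 11)
Q1: Jan-Mar, Q2: Apr-Jun, Q3: Jul-Sep, Q4: Oct-Dec

Q4


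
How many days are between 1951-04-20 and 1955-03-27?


From 1951-04-20 to 1955-03-27
1951-04-20: days before April = 31 + 28 + 31 = 90 (1951 is not a leap year); day of year = 90 + 20 = 110
1955-03-27: days before March = 31 + 28 = 59 (1955 is not a leap year); day of year = 59 + 27 = 86
Rest of 1951: 365 - 110 = 255
Full years 1952 (366), 1953 (365), 1954 (365): 1096
Total = 255 + 1096 + 86 = 1437

1437 days


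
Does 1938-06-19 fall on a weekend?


Anchor: Jan 1, 1938. With p = 1938 - 1 = 1937: (p + p//4 - p//100 + p//400) mod 7 = (1937 + 484 - 19 + 4) mod 7 = 2406 mod 7 = 5 -> Saturday (Mon=0 ... Sun=6)
Day of year: 170; offset = 169
Weekday index = (5 + 169) mod 7 = 6 -> Sunday
Weekend days: Saturday, Sunday

Yes


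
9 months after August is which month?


August is month 8
8 + 9 = 17; wrap: 17 - 12 = 5

May


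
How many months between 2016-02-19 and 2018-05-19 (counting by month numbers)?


From February 2016 to May 2018
2 years * 12 = 24 months, plus 3 months = 27

27 months


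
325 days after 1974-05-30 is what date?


Start: 1974-05-30, add 325 days
May 1974 has 31 days: 31 - 30 = 1 day to May 31 -> 324 left
June 1974 has 30 days -> 294 left
July 1974 has 31 days -> 263 left
August 1974 has 31 days -> 232 left
September 1974 has 30 days -> 202 left
October 1974 has 31 days -> 171 left
November 1974 has 30 days -> 141 left
December 1974 has 31 days -> 110 left
January 1975 has 31 days -> 79 left
February 1975 has 28 days -> 51 left
March 1975 has 31 days -> 20 left
April 1975: 20 <= 30 -> lands on April 20

Result: 1975-04-20


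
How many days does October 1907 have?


October 1907

31 days


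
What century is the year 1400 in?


Century = (year - 1) // 100 + 1
= (1400 - 1) // 100 + 1
= 1399 // 100 + 1
= 13 + 1

14th century


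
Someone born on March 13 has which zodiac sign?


Date: March 13
Conventional tropical zodiac dates: Pisces from February 19 onward; Aries starts March 21
March 13 falls within the Pisces range

Pisces


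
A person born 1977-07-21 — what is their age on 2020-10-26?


Birth: 1977-07-21
Reference: 2020-10-26
Year difference: 2020 - 1977 = 43

43 years old


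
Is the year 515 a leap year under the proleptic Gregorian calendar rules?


Gregorian leap year rule: divisible by 4, but not by 100, unless also by 400.
515 is not divisible by 4 -> not a leap year

No


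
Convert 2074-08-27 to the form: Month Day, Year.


ISO 2074-08-27 parses as year=2074, month=08, day=27
Month 8 -> August

August 27, 2074


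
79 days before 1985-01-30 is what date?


Start: 1985-01-30, subtract 79 days
Back 30 days from January 30 reaches December 31, 1984 -> 49 left
December 1984 has 31 days -> back to November 30, 1984 -> 18 left
November 1984: 30 - 18 = 12 -> lands on November 12

Result: 1984-11-12


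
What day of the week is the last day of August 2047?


August 2047 has 31 days
Anchor: Jan 1, 2047. With p = 2047 - 1 = 2046: (p + p//4 - p//100 + p//400) mod 7 = (2046 + 511 - 20 + 5) mod 7 = 2542 mod 7 = 1 -> Tuesday (Mon=0 ... Sun=6)
Days before August (Jan-Jul): 212; August 1 index = (1 + 212) mod 7 = 3 -> Thursday
Last day offset: 31 - 1 = 30 days
Weekday index = (3 + 30) mod 7 = 5

Saturday, August 31


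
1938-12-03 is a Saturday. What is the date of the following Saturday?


Current: Saturday
Target: Saturday
Days ahead: 7

Next Saturday: 1938-12-10


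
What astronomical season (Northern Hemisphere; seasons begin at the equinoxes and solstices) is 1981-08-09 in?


Date: August 9
Astronomical Summer (approx.; exact equinox/solstice day varies by year): June 21 to September 21
August 9 falls within the Summer window

Summer


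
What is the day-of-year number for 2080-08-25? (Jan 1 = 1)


Date: August 25, 2080
Days in months 1 through 7: 213
Plus 25 days in August

Day of year: 238


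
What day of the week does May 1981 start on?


Target: May 1, 1981
Anchor: Jan 1, 1981. With p = 1981 - 1 = 1980: (p + p//4 - p//100 + p//400) mod 7 = (1980 + 495 - 19 + 4) mod 7 = 2460 mod 7 = 3 -> Thursday (Mon=0 ... Sun=6)
Days before May (Jan-Apr): 120 days
Weekday index = (3 + 120) mod 7 = 4

Friday


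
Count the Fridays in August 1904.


August 1904 has 31 days
Anchor: Jan 1, 1904. With p = 1904 - 1 = 1903: (p + p//4 - p//100 + p//400) mod 7 = (1903 + 475 - 19 + 4) mod 7 = 2363 mod 7 = 4 -> Friday (Mon=0 ... Sun=6)
Days before August (Jan-Jul): 213; August 1 index = (4 + 213) mod 7 = 0 -> Monday
First Friday is August 5
Fridays: 5, 12, 19, 26

4 Fridays


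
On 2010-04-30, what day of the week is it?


Date: April 30, 2010
Anchor: Jan 1, 2010. With p = 2010 - 1 = 2009: (p + p//4 - p//100 + p//400) mod 7 = (2009 + 502 - 20 + 5) mod 7 = 2496 mod 7 = 4 -> Friday (Mon=0 ... Sun=6)
Days before April (Jan-Mar): 90; offset = 90 + 30 - 1 = 119
Weekday index = (4 + 119) mod 7 = 4

Day of the week: Friday


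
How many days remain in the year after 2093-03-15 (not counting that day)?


Day of year: 74 of 365
Remaining = 365 - 74

291 days


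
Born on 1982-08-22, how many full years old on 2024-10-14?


Birth: 1982-08-22
Reference: 2024-10-14
Year difference: 2024 - 1982 = 42

42 years old


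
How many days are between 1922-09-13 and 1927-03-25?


From 1922-09-13 to 1927-03-25
1922-09-13: days before September = 31 + 28 + 31 + 30 + 31 + 30 + 31 + 31 = 243 (1922 is not a leap year); day of year = 243 + 13 = 256
1927-03-25: days before March = 31 + 28 = 59 (1927 is not a leap year); day of year = 59 + 25 = 84
Rest of 1922: 365 - 256 = 109
Full years 1923 (365), 1924 (366), 1925 (365), 1926 (365): 1461
Total = 109 + 1461 + 84 = 1654

1654 days


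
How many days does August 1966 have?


August 1966

31 days


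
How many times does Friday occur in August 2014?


August 2014 has 31 days
Anchor: Jan 1, 2014. With p = 2014 - 1 = 2013: (p + p//4 - p//100 + p//400) mod 7 = (2013 + 503 - 20 + 5) mod 7 = 2501 mod 7 = 2 -> Wednesday (Mon=0 ... Sun=6)
Days before August (Jan-Jul): 212; August 1 index = (2 + 212) mod 7 = 4 -> Friday
First Friday is August 1
Fridays: 1, 8, 15, 22, 29

5 Fridays


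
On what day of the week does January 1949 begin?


Target: January 1, 1949
Anchor: Jan 1, 1949. With p = 1949 - 1 = 1948: (p + p//4 - p//100 + p//400) mod 7 = (1948 + 487 - 19 + 4) mod 7 = 2420 mod 7 = 5 -> Saturday (Mon=0 ... Sun=6)
Offset from anchor: 0 days
Weekday index = (5 + 0) mod 7 = 5

Saturday


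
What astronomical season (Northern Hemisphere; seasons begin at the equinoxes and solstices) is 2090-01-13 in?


Date: January 13
Astronomical Winter (approx.; exact equinox/solstice day varies by year): December 21 to March 19
January 13 falls within the Winter window

Winter


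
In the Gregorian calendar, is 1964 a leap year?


Gregorian leap year rule: divisible by 4, but not by 100, unless also by 400.
1964 is divisible by 4 but not 100 -> leap year

Yes


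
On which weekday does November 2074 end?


November 2074 has 30 days
Anchor: Jan 1, 2074. With p = 2074 - 1 = 2073: (p + p//4 - p//100 + p//400) mod 7 = (2073 + 518 - 20 + 5) mod 7 = 2576 mod 7 = 0 -> Monday (Mon=0 ... Sun=6)
Days before November (Jan-Oct): 304; November 1 index = (0 + 304) mod 7 = 3 -> Thursday
Last day offset: 30 - 1 = 29 days
Weekday index = (3 + 29) mod 7 = 4

Friday, November 30


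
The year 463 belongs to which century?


Century = (year - 1) // 100 + 1
= (463 - 1) // 100 + 1
= 462 // 100 + 1
= 4 + 1

5th century


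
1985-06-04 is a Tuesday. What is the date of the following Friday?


Current: Tuesday
Target: Friday
Days ahead: 3

Next Friday: 1985-06-07


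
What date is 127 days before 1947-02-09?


Start: 1947-02-09, subtract 127 days
Back 9 days from February 9 reaches January 31, 1947 -> 118 left
January 1947 has 31 days -> back to December 31, 1946 -> 87 left
December 1946 has 31 days -> back to November 30, 1946 -> 56 left
November 1946 has 30 days -> back to October 31, 1946 -> 26 left
October 1946: 31 - 26 = 5 -> lands on October 5

Result: 1946-10-05


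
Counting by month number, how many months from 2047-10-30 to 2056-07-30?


From October 2047 to July 2056
9 years * 12 = 108 months, minus 3 months = 105

105 months


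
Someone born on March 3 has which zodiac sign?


Date: March 3
Conventional tropical zodiac dates: Pisces from February 19 onward; Aries starts March 21
March 3 falls within the Pisces range

Pisces


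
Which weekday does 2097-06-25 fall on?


Date: June 25, 2097
Anchor: Jan 1, 2097. With p = 2097 - 1 = 2096: (p + p//4 - p//100 + p//400) mod 7 = (2096 + 524 - 20 + 5) mod 7 = 2605 mod 7 = 1 -> Tuesday (Mon=0 ... Sun=6)
Days before June (Jan-May): 151; offset = 151 + 25 - 1 = 175
Weekday index = (1 + 175) mod 7 = 1

Day of the week: Tuesday


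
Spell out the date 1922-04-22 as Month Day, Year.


ISO 1922-04-22 parses as year=1922, month=04, day=22
Month 4 -> April

April 22, 1922


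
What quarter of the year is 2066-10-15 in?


Month: October (month 10)
Q1: Jan-Mar, Q2: Apr-Jun, Q3: Jul-Sep, Q4: Oct-Dec

Q4


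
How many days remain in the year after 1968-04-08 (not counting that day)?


Day of year: 99 of 366
Remaining = 366 - 99

267 days


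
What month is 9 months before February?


February is month 2
2 - 9 = -7; wrap: -7 + 12 = 5

May


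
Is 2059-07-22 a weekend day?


Anchor: Jan 1, 2059. With p = 2059 - 1 = 2058: (p + p//4 - p//100 + p//400) mod 7 = (2058 + 514 - 20 + 5) mod 7 = 2557 mod 7 = 2 -> Wednesday (Mon=0 ... Sun=6)
Day of year: 203; offset = 202
Weekday index = (2 + 202) mod 7 = 1 -> Tuesday
Weekend days: Saturday, Sunday

No


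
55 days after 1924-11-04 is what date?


Start: 1924-11-04, add 55 days
November 1924 has 30 days: 30 - 4 = 26 days to November 30 -> 29 left
December 1924: 29 <= 31 -> lands on December 29

Result: 1924-12-29


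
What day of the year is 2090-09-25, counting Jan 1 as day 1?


Date: September 25, 2090
Days in months 1 through 8: 243
Plus 25 days in September

Day of year: 268


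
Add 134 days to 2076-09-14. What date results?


Start: 2076-09-14, add 134 days
September 2076 has 30 days: 30 - 14 = 16 days to September 30 -> 118 left
October 2076 has 31 days -> 87 left
November 2076 has 30 days -> 57 left
December 2076 has 31 days -> 26 left
January 2077: 26 <= 31 -> lands on January 26

Result: 2077-01-26


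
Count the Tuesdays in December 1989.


December 1989 has 31 days
Anchor: Jan 1, 1989. With p = 1989 - 1 = 1988: (p + p//4 - p//100 + p//400) mod 7 = (1988 + 497 - 19 + 4) mod 7 = 2470 mod 7 = 6 -> Sunday (Mon=0 ... Sun=6)
Days before December (Jan-Nov): 334; December 1 index = (6 + 334) mod 7 = 4 -> Friday
First Tuesday is December 5
Tuesdays: 5, 12, 19, 26

4 Tuesdays


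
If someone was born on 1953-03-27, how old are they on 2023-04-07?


Birth: 1953-03-27
Reference: 2023-04-07
Year difference: 2023 - 1953 = 70

70 years old


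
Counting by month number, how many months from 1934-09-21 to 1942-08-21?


From September 1934 to August 1942
8 years * 12 = 96 months, minus 1 month = 95

95 months


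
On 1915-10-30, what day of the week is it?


Date: October 30, 1915
Anchor: Jan 1, 1915. With p = 1915 - 1 = 1914: (p + p//4 - p//100 + p//400) mod 7 = (1914 + 478 - 19 + 4) mod 7 = 2377 mod 7 = 4 -> Friday (Mon=0 ... Sun=6)
Days before October (Jan-Sep): 273; offset = 273 + 30 - 1 = 302
Weekday index = (4 + 302) mod 7 = 5

Day of the week: Saturday


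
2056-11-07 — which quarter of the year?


Month: November (month 11)
Q1: Jan-Mar, Q2: Apr-Jun, Q3: Jul-Sep, Q4: Oct-Dec

Q4


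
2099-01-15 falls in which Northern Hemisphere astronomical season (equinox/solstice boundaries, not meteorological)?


Date: January 15
Astronomical Winter (approx.; exact equinox/solstice day varies by year): December 21 to March 19
January 15 falls within the Winter window

Winter


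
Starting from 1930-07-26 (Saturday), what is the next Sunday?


Current: Saturday
Target: Sunday
Days ahead: 1

Next Sunday: 1930-07-27


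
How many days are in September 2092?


September 2092

30 days


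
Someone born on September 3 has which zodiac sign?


Date: September 3
Conventional tropical zodiac dates: Virgo from August 23 onward; Libra starts September 23
September 3 falls within the Virgo range

Virgo


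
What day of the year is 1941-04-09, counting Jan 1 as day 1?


Date: April 9, 1941
Days in months 1 through 3: 90
Plus 9 days in April

Day of year: 99


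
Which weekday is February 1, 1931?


Target: February 1, 1931
Anchor: Jan 1, 1931. With p = 1931 - 1 = 1930: (p + p//4 - p//100 + p//400) mod 7 = (1930 + 482 - 19 + 4) mod 7 = 2397 mod 7 = 3 -> Thursday (Mon=0 ... Sun=6)
Days before February (Jan): 31 days
Weekday index = (3 + 31) mod 7 = 6

Sunday


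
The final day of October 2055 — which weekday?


October 2055 has 31 days
Anchor: Jan 1, 2055. With p = 2055 - 1 = 2054: (p + p//4 - p//100 + p//400) mod 7 = (2054 + 513 - 20 + 5) mod 7 = 2552 mod 7 = 4 -> Friday (Mon=0 ... Sun=6)
Days before October (Jan-Sep): 273; October 1 index = (4 + 273) mod 7 = 4 -> Friday
Last day offset: 31 - 1 = 30 days
Weekday index = (4 + 30) mod 7 = 6

Sunday, October 31


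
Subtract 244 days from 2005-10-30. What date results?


Start: 2005-10-30, subtract 244 days
Back 30 days from October 30 reaches September 30, 2005 -> 214 left
September 2005 has 30 days -> back to August 31, 2005 -> 184 left
August 2005 has 31 days -> back to July 31, 2005 -> 153 left
July 2005 has 31 days -> back to June 30, 2005 -> 122 left
June 2005 has 30 days -> back to May 31, 2005 -> 92 left
May 2005 has 31 days -> back to April 30, 2005 -> 61 left
April 2005 has 30 days -> back to March 31, 2005 -> 31 left
March 2005 has 31 days -> back to February 28, 2005 -> 0 left
February 2005: 28 - 0 = 28 -> lands on February 28

Result: 2005-02-28


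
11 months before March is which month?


March is month 3
3 - 11 = -8; wrap: -8 + 12 = 4

April


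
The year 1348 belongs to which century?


Century = (year - 1) // 100 + 1
= (1348 - 1) // 100 + 1
= 1347 // 100 + 1
= 13 + 1

14th century


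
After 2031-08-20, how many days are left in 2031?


Day of year: 232 of 365
Remaining = 365 - 232

133 days


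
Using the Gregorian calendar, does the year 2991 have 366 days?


Gregorian leap year rule: divisible by 4, but not by 100, unless also by 400.
2991 is not divisible by 4 -> not a leap year

No


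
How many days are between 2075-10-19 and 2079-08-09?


From 2075-10-19 to 2079-08-09
2075-10-19: days before October = 31 + 28 + 31 + 30 + 31 + 30 + 31 + 31 + 30 = 273 (2075 is not a leap year); day of year = 273 + 19 = 292
2079-08-09: days before August = 31 + 28 + 31 + 30 + 31 + 30 + 31 = 212 (2079 is not a leap year); day of year = 212 + 9 = 221
Rest of 2075: 365 - 292 = 73
Full years 2076 (366), 2077 (365), 2078 (365): 1096
Total = 73 + 1096 + 221 = 1390

1390 days
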